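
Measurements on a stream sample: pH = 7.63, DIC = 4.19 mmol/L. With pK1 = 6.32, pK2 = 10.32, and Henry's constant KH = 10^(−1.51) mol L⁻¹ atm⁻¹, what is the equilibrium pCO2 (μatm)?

pCO2 = 6320 μatm

α₀ = 1 / (1 + K1/[H⁺] + K1K2/[H⁺]²) = 1 / (1 + 10^+1.31 + 10^-1.38)
   = 1 / (1 + 20.417 + 0.041687) = 1/21.459 = 0.04660
[CO2*] = α₀ × DIC = 0.04660 × 4.19 = 0.1953 mmol/L
pCO2 = [CO2*]/KH = 1.953×10^-4 / 3.090×10^-2 = 6320 μatm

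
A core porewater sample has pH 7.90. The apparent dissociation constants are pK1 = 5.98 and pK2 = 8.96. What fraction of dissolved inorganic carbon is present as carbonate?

α₂ = 0.0792

α₂ = 1 / (1 + [H⁺]/K2 + [H⁺]²/(K1K2)) = 1 / (1 + 10^+1.06 + 10^-0.86)
   = 1 / (1 + 11.482 + 0.13804) = 1/12.620 = 0.07924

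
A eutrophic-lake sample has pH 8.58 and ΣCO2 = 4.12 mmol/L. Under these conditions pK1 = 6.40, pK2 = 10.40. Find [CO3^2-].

[CO3²⁻] = 0.0610 mmol/L

α₂ = 1 / (1 + [H⁺]/K2 + [H⁺]²/(K1K2)) = 1 / (1 + 10^+1.82 + 10^-0.36)
   = 1 / (1 + 66.069 + 0.43652) = 1/67.506 = 0.01481
[CO3²⁻] = α₂ × DIC = 0.01481 × 4.12 = 0.0610 mmol/L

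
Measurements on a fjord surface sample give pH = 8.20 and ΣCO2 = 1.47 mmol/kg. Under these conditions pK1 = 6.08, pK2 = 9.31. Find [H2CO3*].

[CO2*] = 10.3 μmol/kg

α₀ = 1 / (1 + K1/[H⁺] + K1K2/[H⁺]²) = 1 / (1 + 10^+2.12 + 10^+1.01)
   = 1 / (1 + 131.83 + 10.233) = 1/143.06 = 0.006990
[CO2*] = α₀ × DIC = 0.006990 × 1.47 = 0.0103 mmol/kg = 10.3 μmol/kg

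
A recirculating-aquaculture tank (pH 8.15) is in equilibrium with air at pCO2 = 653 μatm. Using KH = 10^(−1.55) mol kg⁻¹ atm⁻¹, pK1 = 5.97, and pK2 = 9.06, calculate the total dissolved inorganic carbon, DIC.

[CO2*] = KH · pCO2 = 10^(−1.55) × 653×10^-6 = 1.840×10^-5 mol/kg
α₀ = 1/(1 + K1/[H⁺] + K1K2/[H⁺]²) = 1/(1 + 10^+2.18 + 10^+1.27) = 0.005849
DIC = [CO2*]/α₀ = 1.840×10^-5 / 0.005849 = 3.15 mmol/kg

DIC = 3.15 mmol/kg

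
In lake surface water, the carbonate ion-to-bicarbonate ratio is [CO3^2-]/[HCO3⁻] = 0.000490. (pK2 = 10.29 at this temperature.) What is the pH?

pH = 6.98

From K2 = [H⁺][CO3^2-]/[HCO3⁻]:  pH = pK2 + log₁₀([CO3^2-]/[HCO3⁻])
log₁₀(0.000490) = -3.310
pH = 10.29 + (-3.310) = 6.98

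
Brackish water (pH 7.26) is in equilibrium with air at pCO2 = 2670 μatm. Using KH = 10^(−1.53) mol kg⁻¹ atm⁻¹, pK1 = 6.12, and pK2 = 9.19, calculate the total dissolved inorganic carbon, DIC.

[CO2*] = KH · pCO2 = 10^(−1.53) × 2670×10^-6 = 7.880×10^-5 mol/kg
α₀ = 1/(1 + K1/[H⁺] + K1K2/[H⁺]²) = 1/(1 + 10^+1.14 + 10^-0.79) = 0.06682
DIC = [CO2*]/α₀ = 7.880×10^-5 / 0.06682 = 1.18 mmol/kg

DIC = 1.18 mmol/kg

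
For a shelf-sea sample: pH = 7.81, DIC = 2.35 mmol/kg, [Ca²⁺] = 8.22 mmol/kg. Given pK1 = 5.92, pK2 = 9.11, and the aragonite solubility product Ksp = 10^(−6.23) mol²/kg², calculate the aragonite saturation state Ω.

α₂ = 1 / (1 + [H⁺]/K2 + [H⁺]²/(K1K2)) = 1 / (1 + 10^+1.30 + 10^-0.59)
   = 1 / (1 + 19.953 + 0.25704) = 1/21.210 = 0.04715
[CO3²⁻] = α₂ × DIC = 0.04715 × 2.35 = 0.1108 mmol/kg
Ksp = 10^(−6.23) = 5.888×10^-7
Ω = [Ca²⁺][CO3²⁻]/Ksp = (8.22×10^-3)(1.108×10^-4) / 5.888×10^-7 = 1.55

Ω = 1.55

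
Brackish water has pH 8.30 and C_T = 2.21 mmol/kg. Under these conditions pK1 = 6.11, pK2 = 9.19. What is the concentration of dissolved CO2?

α₀ = 1 / (1 + K1/[H⁺] + K1K2/[H⁺]²) = 1 / (1 + 10^+2.19 + 10^+1.30)
   = 1 / (1 + 154.88 + 19.953) = 1/175.83 = 0.005687
[CO2*] = α₀ × DIC = 0.005687 × 2.21 = 0.0126 mmol/kg = 12.6 μmol/kg

[CO2*] = 12.6 μmol/kg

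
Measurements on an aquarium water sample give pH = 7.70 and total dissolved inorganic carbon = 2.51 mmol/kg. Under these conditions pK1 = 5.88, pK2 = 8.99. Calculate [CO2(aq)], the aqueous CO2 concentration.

α₀ = 1 / (1 + K1/[H⁺] + K1K2/[H⁺]²) = 1 / (1 + 10^+1.82 + 10^+0.53)
   = 1 / (1 + 66.069 + 3.3884) = 1/70.458 = 0.01419
[CO2*] = α₀ × DIC = 0.01419 × 2.51 = 0.0356 mmol/kg

[CO2*] = 0.0356 mmol/kg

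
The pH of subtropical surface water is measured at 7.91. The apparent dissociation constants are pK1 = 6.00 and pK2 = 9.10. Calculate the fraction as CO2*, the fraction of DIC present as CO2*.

α₀ = 0.0114

α₀ = 1 / (1 + K1/[H⁺] + K1K2/[H⁺]²) = 1 / (1 + 10^+1.91 + 10^+0.72)
   = 1 / (1 + 81.283 + 5.2481) = 1/87.531 = 0.01142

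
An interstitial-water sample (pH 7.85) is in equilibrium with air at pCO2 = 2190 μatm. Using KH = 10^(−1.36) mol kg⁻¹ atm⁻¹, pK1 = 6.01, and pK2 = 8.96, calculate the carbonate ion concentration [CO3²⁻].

[CO2*] = KH · pCO2 = 10^(−1.36) × 2190×10^-6 = 9.560×10^-5 mol/kg
α₀ = 1/(1 + K1/[H⁺] + K1K2/[H⁺]²) = 1/(1 + 10^+1.84 + 10^+0.73) = 0.01324
DIC = [CO2*]/α₀ = 9.560×10^-5 / 0.01324 = 7.223 mmol/kg
[CO3²⁻] = α₂·DIC; α₂ = 0.07108, so [CO3²⁻] = 0.07108 × 7.223 = 0.513 mmol/kg

[CO3²⁻] = 0.513 mmol/kg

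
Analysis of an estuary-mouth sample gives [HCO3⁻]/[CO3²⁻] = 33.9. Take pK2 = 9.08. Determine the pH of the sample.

pH = 7.55

From K2 = [H⁺][CO3²⁻]/[HCO3⁻]:  pH = pK2 − log₁₀([HCO3⁻]/[CO3²⁻])
log₁₀(33.9) = +1.530
pH = 9.08 − (+1.530) = 7.55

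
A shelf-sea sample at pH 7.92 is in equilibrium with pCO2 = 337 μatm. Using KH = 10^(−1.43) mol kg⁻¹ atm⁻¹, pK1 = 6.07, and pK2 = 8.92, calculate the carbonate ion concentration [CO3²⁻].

[CO2*] = KH · pCO2 = 10^(−1.43) × 337×10^-6 = 1.252×10^-5 mol/kg
α₀ = 1/(1 + K1/[H⁺] + K1K2/[H⁺]²) = 1/(1 + 10^+1.85 + 10^+0.85) = 0.01268
DIC = [CO2*]/α₀ = 1.252×10^-5 / 0.01268 = 0.9876 mmol/kg
[CO3²⁻] = α₂·DIC; α₂ = 0.08976, so [CO3²⁻] = 0.08976 × 0.9876 = 0.0886 mmol/kg

[CO3²⁻] = 0.0886 mmol/kg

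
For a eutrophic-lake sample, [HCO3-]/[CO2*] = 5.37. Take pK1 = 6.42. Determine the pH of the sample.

From K1 = [H⁺][HCO3-]/[CO2*]:  pH = pK1 + log₁₀([HCO3-]/[CO2*])
log₁₀(5.37) = +0.730
pH = 6.42 + (+0.730) = 7.15

pH = 7.15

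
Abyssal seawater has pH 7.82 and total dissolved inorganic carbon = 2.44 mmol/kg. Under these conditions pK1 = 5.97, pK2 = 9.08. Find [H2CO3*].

α₀ = 1 / (1 + K1/[H⁺] + K1K2/[H⁺]²) = 1 / (1 + 10^+1.85 + 10^+0.59)
   = 1 / (1 + 70.795 + 3.8905) = 1/75.685 = 0.01321
[CO2*] = α₀ × DIC = 0.01321 × 2.44 = 0.0322 mmol/kg

[CO2*] = 0.0322 mmol/kg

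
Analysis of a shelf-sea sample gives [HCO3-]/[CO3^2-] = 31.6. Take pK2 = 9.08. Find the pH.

From K2 = [H⁺][CO3^2-]/[HCO3-]:  pH = pK2 − log₁₀([HCO3-]/[CO3^2-])
log₁₀(31.6) = +1.500
pH = 9.08 − (+1.500) = 7.58

pH = 7.58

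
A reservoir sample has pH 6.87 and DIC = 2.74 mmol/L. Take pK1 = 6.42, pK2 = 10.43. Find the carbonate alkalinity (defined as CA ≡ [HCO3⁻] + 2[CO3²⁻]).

CA = [HCO3⁻] + 2[CO3²⁻] = (α₁ + 2α₂)·DIC
At pH 6.87: [H⁺]/K1 = 10^-0.45 = 0.35481, K2/[H⁺] = 10^-3.56 = 0.00027542
α₁ = 1/(1 + 0.35481 + 0.00027542) = 1/1.3551 = 0.7380; α₂ = α₁·K2/[H⁺] = 0.0002033
α₁ + 2α₂ = 0.7384
CA = 0.7384 × 2.74 = 2.02 mmol/L

CA = 2.02 mmol/L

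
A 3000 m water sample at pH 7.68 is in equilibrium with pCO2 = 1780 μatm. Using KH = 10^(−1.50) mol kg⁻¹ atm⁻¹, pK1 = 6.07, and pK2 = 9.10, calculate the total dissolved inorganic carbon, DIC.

[CO2*] = KH · pCO2 = 10^(−1.50) × 1780×10^-6 = 5.629×10^-5 mol/kg
α₀ = 1/(1 + K1/[H⁺] + K1K2/[H⁺]²) = 1/(1 + 10^+1.61 + 10^+0.19) = 0.02310
DIC = [CO2*]/α₀ = 5.629×10^-5 / 0.02310 = 2.44 mmol/kg

DIC = 2.44 mmol/kg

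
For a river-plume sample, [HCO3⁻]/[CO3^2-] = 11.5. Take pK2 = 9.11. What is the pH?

pH = 8.05

From K2 = [H⁺][CO3^2-]/[HCO3⁻]:  pH = pK2 − log₁₀([HCO3⁻]/[CO3^2-])
log₁₀(11.5) = +1.061
pH = 9.11 − (+1.061) = 8.05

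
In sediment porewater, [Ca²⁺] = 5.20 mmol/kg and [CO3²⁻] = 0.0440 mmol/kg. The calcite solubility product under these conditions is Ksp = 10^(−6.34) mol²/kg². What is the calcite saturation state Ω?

Ω = 0.501

Ksp = 10^(−6.34) = 4.571×10^-7
Ω = [Ca²⁺][CO3²⁻]/Ksp = (5.20×10^-3)(0.0440×10^-3) / 4.571×10^-7 = 0.501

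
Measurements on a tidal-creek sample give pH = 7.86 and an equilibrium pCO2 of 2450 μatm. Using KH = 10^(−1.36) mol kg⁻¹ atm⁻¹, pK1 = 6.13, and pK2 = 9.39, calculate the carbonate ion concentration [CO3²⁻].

[CO3²⁻] = 0.169 mmol/kg

[CO2*] = KH · pCO2 = 10^(−1.36) × 2450×10^-6 = 1.069×10^-4 mol/kg
α₀ = 1/(1 + K1/[H⁺] + K1K2/[H⁺]²) = 1/(1 + 10^+1.73 + 10^+0.20) = 0.01777
DIC = [CO2*]/α₀ = 1.069×10^-4 / 0.01777 = 6.020 mmol/kg
[CO3²⁻] = α₂·DIC; α₂ = 0.02816, so [CO3²⁻] = 0.02816 × 6.020 = 0.169 mmol/kg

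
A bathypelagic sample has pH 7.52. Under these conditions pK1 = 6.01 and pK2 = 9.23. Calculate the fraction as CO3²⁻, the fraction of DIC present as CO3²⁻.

α₂ = 1 / (1 + [H⁺]/K2 + [H⁺]²/(K1K2)) = 1 / (1 + 10^+1.71 + 10^+0.20)
   = 1 / (1 + 51.286 + 1.5849) = 1/53.871 = 0.01856

α₂ = 0.0186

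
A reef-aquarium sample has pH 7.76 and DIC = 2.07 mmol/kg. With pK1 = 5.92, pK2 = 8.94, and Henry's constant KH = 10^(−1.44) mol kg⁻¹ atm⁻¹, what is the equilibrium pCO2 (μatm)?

α₀ = 1 / (1 + K1/[H⁺] + K1K2/[H⁺]²) = 1 / (1 + 10^+1.84 + 10^+0.66)
   = 1 / (1 + 69.183 + 4.5709) = 1/74.754 = 0.01338
[CO2*] = α₀ × DIC = 0.01338 × 2.07 = 0.02769 mmol/kg
pCO2 = [CO2*]/KH = 2.769×10^-5 / 3.631×10^-2 = 763 μatm

pCO2 = 763 μatm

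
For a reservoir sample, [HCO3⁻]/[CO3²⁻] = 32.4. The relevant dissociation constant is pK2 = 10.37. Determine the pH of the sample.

pH = 8.86

From K2 = [H⁺][CO3²⁻]/[HCO3⁻]:  pH = pK2 − log₁₀([HCO3⁻]/[CO3²⁻])
log₁₀(32.4) = +1.511
pH = 10.37 − (+1.511) = 8.86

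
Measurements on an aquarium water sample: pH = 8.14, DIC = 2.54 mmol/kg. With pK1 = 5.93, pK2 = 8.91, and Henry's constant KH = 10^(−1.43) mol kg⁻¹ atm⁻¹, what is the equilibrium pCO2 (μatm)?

pCO2 = 358 μatm

α₀ = 1 / (1 + K1/[H⁺] + K1K2/[H⁺]²) = 1 / (1 + 10^+2.21 + 10^+1.44)
   = 1 / (1 + 162.18 + 27.542) = 1/190.72 = 0.005243
[CO2*] = α₀ × DIC = 0.005243 × 2.54 = 0.01332 mmol/kg = 13.32 μmol/kg
pCO2 = [CO2*]/KH = 1.332×10^-5 / 3.715×10^-2 = 358 μatm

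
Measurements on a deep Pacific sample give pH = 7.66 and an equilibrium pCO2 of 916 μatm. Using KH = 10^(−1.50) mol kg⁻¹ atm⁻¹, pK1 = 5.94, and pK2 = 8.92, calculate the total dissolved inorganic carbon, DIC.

DIC = 1.63 mmol/kg

[CO2*] = KH · pCO2 = 10^(−1.50) × 916×10^-6 = 2.897×10^-5 mol/kg
α₀ = 1/(1 + K1/[H⁺] + K1K2/[H⁺]²) = 1/(1 + 10^+1.72 + 10^+0.46) = 0.01774
DIC = [CO2*]/α₀ = 2.897×10^-5 / 0.01774 = 1.63 mmol/kg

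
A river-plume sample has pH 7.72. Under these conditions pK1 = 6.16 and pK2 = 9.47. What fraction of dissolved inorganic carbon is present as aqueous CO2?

α₀ = 1 / (1 + K1/[H⁺] + K1K2/[H⁺]²) = 1 / (1 + 10^+1.56 + 10^-0.19)
   = 1 / (1 + 36.308 + 0.64565) = 1/37.953 = 0.02635

α₀ = 0.0263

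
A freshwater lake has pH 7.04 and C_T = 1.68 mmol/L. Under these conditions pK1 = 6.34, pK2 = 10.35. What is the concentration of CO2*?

[CO2*] = 0.279 mmol/L

α₀ = 1 / (1 + K1/[H⁺] + K1K2/[H⁺]²) = 1 / (1 + 10^+0.70 + 10^-2.61)
   = 1 / (1 + 5.0119 + 0.0024547) = 1/6.0143 = 0.1663
[CO2*] = α₀ × DIC = 0.1663 × 1.68 = 0.279 mmol/L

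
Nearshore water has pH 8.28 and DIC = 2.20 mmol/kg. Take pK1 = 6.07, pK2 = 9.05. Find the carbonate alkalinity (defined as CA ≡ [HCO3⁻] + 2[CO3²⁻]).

CA = [HCO3⁻] + 2[CO3²⁻] = (α₁ + 2α₂)·DIC
At pH 8.28: [H⁺]/K1 = 10^-2.21 = 0.0061660, K2/[H⁺] = 10^-0.77 = 0.16982
α₁ = 1/(1 + 0.0061660 + 0.16982) = 1/1.1760 = 0.8503; α₂ = α₁·K2/[H⁺] = 0.1444
α₁ + 2α₂ = 1.1392
CA = 1.1392 × 2.20 = 2.51 mmol/kg

CA = 2.51 mmol/kg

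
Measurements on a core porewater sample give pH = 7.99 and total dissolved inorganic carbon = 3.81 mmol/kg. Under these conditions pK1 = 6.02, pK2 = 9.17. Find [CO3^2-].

[CO3²⁻] = 0.234 mmol/kg

α₂ = 1 / (1 + [H⁺]/K2 + [H⁺]²/(K1K2)) = 1 / (1 + 10^+1.18 + 10^-0.79)
   = 1 / (1 + 15.136 + 0.16218) = 1/16.298 = 0.06136
[CO3²⁻] = α₂ × DIC = 0.06136 × 3.81 = 0.234 mmol/kg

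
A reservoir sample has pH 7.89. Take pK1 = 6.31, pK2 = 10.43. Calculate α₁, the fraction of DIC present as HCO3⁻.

α₁ = 1 / (1 + [H⁺]/K1 + K2/[H⁺]) = 1 / (1 + 10^-1.58 + 10^-2.54)
   = 1 / (1 + 0.026303 + 0.0028840) = 1/1.0292 = 0.9716

α₁ = 0.972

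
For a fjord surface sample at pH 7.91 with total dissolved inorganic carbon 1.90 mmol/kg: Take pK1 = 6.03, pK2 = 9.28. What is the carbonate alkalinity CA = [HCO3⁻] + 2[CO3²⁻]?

CA = 1.95 mmol/kg

CA = [HCO3⁻] + 2[CO3²⁻] = (α₁ + 2α₂)·DIC
At pH 7.91: [H⁺]/K1 = 10^-1.88 = 0.013183, K2/[H⁺] = 10^-1.37 = 0.042658
α₁ = 1/(1 + 0.013183 + 0.042658) = 1/1.0558 = 0.9471; α₂ = α₁·K2/[H⁺] = 0.04040
α₁ + 2α₂ = 1.0279
CA = 1.0279 × 1.90 = 1.95 mmol/kg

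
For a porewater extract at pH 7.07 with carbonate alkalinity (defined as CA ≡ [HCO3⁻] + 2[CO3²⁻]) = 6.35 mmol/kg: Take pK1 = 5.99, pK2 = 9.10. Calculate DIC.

CA = [HCO3⁻] + 2[CO3²⁻] = (α₁ + 2α₂)·DIC
At pH 7.07: [H⁺]/K1 = 10^-1.08 = 0.083176, K2/[H⁺] = 10^-2.03 = 0.0093325
α₁ = 1/(1 + 0.083176 + 0.0093325) = 1/1.0925 = 0.9153; α₂ = α₁·K2/[H⁺] = 0.008542
α₁ + 2α₂ = 0.9324
DIC = CA / (α₁ + 2α₂) = 6.35 / 0.9324 = 6.81 mmol/kg

DIC = 6.81 mmol/kg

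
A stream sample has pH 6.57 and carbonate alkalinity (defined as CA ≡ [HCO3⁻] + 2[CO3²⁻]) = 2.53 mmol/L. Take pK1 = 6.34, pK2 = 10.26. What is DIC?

CA = [HCO3⁻] + 2[CO3²⁻] = (α₁ + 2α₂)·DIC
At pH 6.57: [H⁺]/K1 = 10^-0.23 = 0.58884, K2/[H⁺] = 10^-3.69 = 0.00020417
α₁ = 1/(1 + 0.58884 + 0.00020417) = 1/1.5890 = 0.6293; α₂ = α₁·K2/[H⁺] = 0.0001285
α₁ + 2α₂ = 0.6296
DIC = CA / (α₁ + 2α₂) = 2.53 / 0.6296 = 4.02 mmol/L

DIC = 4.02 mmol/L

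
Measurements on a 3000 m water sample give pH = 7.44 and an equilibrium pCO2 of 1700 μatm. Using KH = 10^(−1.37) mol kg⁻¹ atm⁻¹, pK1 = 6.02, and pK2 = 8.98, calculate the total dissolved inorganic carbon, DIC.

DIC = 2.03 mmol/kg

[CO2*] = KH · pCO2 = 10^(−1.37) × 1700×10^-6 = 7.252×10^-5 mol/kg
α₀ = 1/(1 + K1/[H⁺] + K1K2/[H⁺]²) = 1/(1 + 10^+1.42 + 10^-0.12) = 0.03564
DIC = [CO2*]/α₀ = 7.252×10^-5 / 0.03564 = 2.03 mmol/kg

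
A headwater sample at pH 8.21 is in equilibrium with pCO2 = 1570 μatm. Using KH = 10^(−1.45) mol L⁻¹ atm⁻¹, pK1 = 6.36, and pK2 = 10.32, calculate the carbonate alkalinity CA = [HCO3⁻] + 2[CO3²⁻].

[CO2*] = KH · pCO2 = 10^(−1.45) × 1570×10^-6 = 5.571×10^-5 mol/L
α₀ = 1/(1 + K1/[H⁺] + K1K2/[H⁺]²) = 1/(1 + 10^+1.85 + 10^-0.26) = 0.01382
DIC = [CO2*]/α₀ = 5.571×10^-5 / 0.01382 = 4.030 mmol/L
CA = (α₁ + 2α₂)·DIC = (0.9786 + 2×0.007596) × 4.030 = 4.00 mmol/L

CA = 4.00 mmol/L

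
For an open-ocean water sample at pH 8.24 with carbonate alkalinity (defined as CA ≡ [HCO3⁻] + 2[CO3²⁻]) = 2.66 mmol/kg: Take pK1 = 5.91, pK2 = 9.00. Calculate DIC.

CA = [HCO3⁻] + 2[CO3²⁻] = (α₁ + 2α₂)·DIC
At pH 8.24: [H⁺]/K1 = 10^-2.33 = 0.0046774, K2/[H⁺] = 10^-0.76 = 0.17378
α₁ = 1/(1 + 0.0046774 + 0.17378) = 1/1.1785 = 0.8486; α₂ = α₁·K2/[H⁺] = 0.1475
α₁ + 2α₂ = 1.1435
DIC = CA / (α₁ + 2α₂) = 2.66 / 1.1435 = 2.33 mmol/kg

DIC = 2.33 mmol/kg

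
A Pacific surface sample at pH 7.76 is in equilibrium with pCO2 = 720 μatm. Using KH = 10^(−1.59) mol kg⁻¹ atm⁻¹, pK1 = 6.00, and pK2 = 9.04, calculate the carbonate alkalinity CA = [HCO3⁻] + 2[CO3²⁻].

CA = 1.18 mmol/kg

[CO2*] = KH · pCO2 = 10^(−1.59) × 720×10^-6 = 1.851×10^-5 mol/kg
α₀ = 1/(1 + K1/[H⁺] + K1K2/[H⁺]²) = 1/(1 + 10^+1.76 + 10^+0.48) = 0.01624
DIC = [CO2*]/α₀ = 1.851×10^-5 / 0.01624 = 1.139 mmol/kg
CA = (α₁ + 2α₂)·DIC = (0.9347 + 2×0.04905) × 1.139 = 1.18 mmol/kg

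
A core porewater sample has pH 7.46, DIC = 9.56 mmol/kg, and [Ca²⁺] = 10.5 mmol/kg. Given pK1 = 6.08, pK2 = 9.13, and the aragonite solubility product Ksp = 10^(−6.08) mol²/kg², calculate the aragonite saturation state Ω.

Ω = 2.43

α₂ = 1 / (1 + [H⁺]/K2 + [H⁺]²/(K1K2)) = 1 / (1 + 10^+1.67 + 10^+0.29)
   = 1 / (1 + 46.774 + 1.9498) = 1/49.723 = 0.02011
[CO3²⁻] = α₂ × DIC = 0.02011 × 9.56 = 0.1923 mmol/kg
Ksp = 10^(−6.08) = 8.318×10^-7
Ω = [Ca²⁺][CO3²⁻]/Ksp = (10.5×10^-3)(1.923×10^-4) / 8.318×10^-7 = 2.43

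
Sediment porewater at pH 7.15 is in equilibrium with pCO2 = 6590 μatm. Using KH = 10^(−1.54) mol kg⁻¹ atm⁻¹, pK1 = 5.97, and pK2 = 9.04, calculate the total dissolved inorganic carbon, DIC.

[CO2*] = KH · pCO2 = 10^(−1.54) × 6590×10^-6 = 1.901×10^-4 mol/kg
α₀ = 1/(1 + K1/[H⁺] + K1K2/[H⁺]²) = 1/(1 + 10^+1.18 + 10^-0.71) = 0.06123
DIC = [CO2*]/α₀ = 1.901×10^-4 / 0.06123 = 3.10 mmol/kg

DIC = 3.10 mmol/kg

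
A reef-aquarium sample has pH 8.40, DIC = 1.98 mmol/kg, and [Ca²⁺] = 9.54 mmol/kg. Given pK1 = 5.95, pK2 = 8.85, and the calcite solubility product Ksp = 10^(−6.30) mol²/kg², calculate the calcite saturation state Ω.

α₂ = 1 / (1 + [H⁺]/K2 + [H⁺]²/(K1K2)) = 1 / (1 + 10^+0.45 + 10^-2.00)
   = 1 / (1 + 2.8184 + 0.010000) = 1/3.8284 = 0.2612
[CO3²⁻] = α₂ × DIC = 0.2612 × 1.98 = 0.5172 mmol/kg
Ksp = 10^(−6.30) = 5.012×10^-7
Ω = [Ca²⁺][CO3²⁻]/Ksp = (9.54×10^-3)(5.172×10^-4) / 5.012×10^-7 = 9.84

Ω = 9.84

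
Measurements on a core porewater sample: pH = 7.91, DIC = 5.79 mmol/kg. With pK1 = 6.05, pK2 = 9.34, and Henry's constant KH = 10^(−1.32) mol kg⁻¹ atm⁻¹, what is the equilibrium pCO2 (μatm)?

pCO2 = 1590 μatm

α₀ = 1 / (1 + K1/[H⁺] + K1K2/[H⁺]²) = 1 / (1 + 10^+1.86 + 10^+0.43)
   = 1 / (1 + 72.444 + 2.6915) = 1/76.135 = 0.01313
[CO2*] = α₀ × DIC = 0.01313 × 5.79 = 0.07605 mmol/kg
pCO2 = [CO2*]/KH = 7.605×10^-5 / 4.786×10^-2 = 1590 μatm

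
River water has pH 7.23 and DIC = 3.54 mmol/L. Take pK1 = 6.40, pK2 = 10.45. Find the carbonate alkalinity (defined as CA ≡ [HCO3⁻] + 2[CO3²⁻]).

CA = [HCO3⁻] + 2[CO3²⁻] = (α₁ + 2α₂)·DIC
At pH 7.23: [H⁺]/K1 = 10^-0.83 = 0.14791, K2/[H⁺] = 10^-3.22 = 0.00060256
α₁ = 1/(1 + 0.14791 + 0.00060256) = 1/1.1485 = 0.8707; α₂ = α₁·K2/[H⁺] = 0.0005246
α₁ + 2α₂ = 0.8717
CA = 0.8717 × 3.54 = 3.09 mmol/L

CA = 3.09 mmol/L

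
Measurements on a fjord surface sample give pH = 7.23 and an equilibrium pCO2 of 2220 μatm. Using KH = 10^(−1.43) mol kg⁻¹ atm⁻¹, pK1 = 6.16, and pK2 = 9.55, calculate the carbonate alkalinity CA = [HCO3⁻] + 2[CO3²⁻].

[CO2*] = KH · pCO2 = 10^(−1.43) × 2220×10^-6 = 8.248×10^-5 mol/kg
α₀ = 1/(1 + K1/[H⁺] + K1K2/[H⁺]²) = 1/(1 + 10^+1.07 + 10^-1.25) = 0.07809
DIC = [CO2*]/α₀ = 8.248×10^-5 / 0.07809 = 1.056 mmol/kg
CA = (α₁ + 2α₂)·DIC = (0.9175 + 2×0.004392) × 1.056 = 0.978 mmol/kg

CA = 0.978 mmol/kg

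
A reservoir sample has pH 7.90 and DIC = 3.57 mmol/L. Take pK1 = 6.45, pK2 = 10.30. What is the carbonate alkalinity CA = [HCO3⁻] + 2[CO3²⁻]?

CA = 3.46 mmol/L

CA = [HCO3⁻] + 2[CO3²⁻] = (α₁ + 2α₂)·DIC
At pH 7.90: [H⁺]/K1 = 10^-1.45 = 0.035481, K2/[H⁺] = 10^-2.40 = 0.0039811
α₁ = 1/(1 + 0.035481 + 0.0039811) = 1/1.0395 = 0.9620; α₂ = α₁·K2/[H⁺] = 0.003830
α₁ + 2α₂ = 0.9697
CA = 0.9697 × 3.57 = 3.46 mmol/L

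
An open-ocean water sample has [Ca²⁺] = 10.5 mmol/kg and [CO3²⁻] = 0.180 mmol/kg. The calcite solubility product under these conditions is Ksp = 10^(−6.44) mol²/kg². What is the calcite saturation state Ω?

Ω = 5.21

Ksp = 10^(−6.44) = 3.631×10^-7
Ω = [Ca²⁺][CO3²⁻]/Ksp = (10.5×10^-3)(0.180×10^-3) / 3.631×10^-7 = 5.21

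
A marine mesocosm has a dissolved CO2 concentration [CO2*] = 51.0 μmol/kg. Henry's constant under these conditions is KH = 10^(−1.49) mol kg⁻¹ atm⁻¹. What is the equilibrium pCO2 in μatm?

pCO2 = 1580 μatm

KH = 10^(−1.49) = 3.236×10^-2 mol kg⁻¹ atm⁻¹
pCO2 = [CO2*]/KH = 51.0×10^-6 / 3.236×10^-2 = 1.58×10^-3 atm = 1580 μatm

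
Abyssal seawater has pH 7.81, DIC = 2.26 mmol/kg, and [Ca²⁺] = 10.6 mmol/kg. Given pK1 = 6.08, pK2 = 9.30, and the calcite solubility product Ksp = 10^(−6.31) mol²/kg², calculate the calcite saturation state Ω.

Ω = 1.51

α₂ = 1 / (1 + [H⁺]/K2 + [H⁺]²/(K1K2)) = 1 / (1 + 10^+1.49 + 10^-0.24)
   = 1 / (1 + 30.903 + 0.57544) = 1/32.478 = 0.03079
[CO3²⁻] = α₂ × DIC = 0.03079 × 2.26 = 0.06958 mmol/kg
Ksp = 10^(−6.31) = 4.898×10^-7
Ω = [Ca²⁺][CO3²⁻]/Ksp = (10.6×10^-3)(6.958×10^-5) / 4.898×10^-7 = 1.51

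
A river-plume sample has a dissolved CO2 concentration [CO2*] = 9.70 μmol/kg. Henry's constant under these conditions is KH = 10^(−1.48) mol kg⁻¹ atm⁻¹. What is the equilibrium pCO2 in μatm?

KH = 10^(−1.48) = 3.311×10^-2 mol kg⁻¹ atm⁻¹
pCO2 = [CO2*]/KH = 9.70×10^-6 / 3.311×10^-2 = 2.93×10^-4 atm = 293 μatm

pCO2 = 293 μatm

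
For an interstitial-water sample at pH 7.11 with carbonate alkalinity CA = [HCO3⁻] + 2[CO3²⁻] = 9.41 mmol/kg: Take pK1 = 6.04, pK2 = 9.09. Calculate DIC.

DIC = 10.1 mmol/kg

CA = [HCO3⁻] + 2[CO3²⁻] = (α₁ + 2α₂)·DIC
At pH 7.11: [H⁺]/K1 = 10^-1.07 = 0.085114, K2/[H⁺] = 10^-1.98 = 0.010471
α₁ = 1/(1 + 0.085114 + 0.010471) = 1/1.0956 = 0.9128; α₂ = α₁·K2/[H⁺] = 0.009558
α₁ + 2α₂ = 0.9319
DIC = CA / (α₁ + 2α₂) = 9.41 / 0.9319 = 10.1 mmol/kg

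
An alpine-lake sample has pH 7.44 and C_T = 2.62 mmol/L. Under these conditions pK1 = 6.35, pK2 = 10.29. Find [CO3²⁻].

[CO3²⁻] = 3.42 μmol/L

α₂ = 1 / (1 + [H⁺]/K2 + [H⁺]²/(K1K2)) = 1 / (1 + 10^+2.85 + 10^+1.76)
   = 1 / (1 + 707.95 + 57.544) = 1/766.49 = 0.001305
[CO3²⁻] = α₂ × DIC = 0.001305 × 2.62 = 0.00342 mmol/L = 3.42 μmol/L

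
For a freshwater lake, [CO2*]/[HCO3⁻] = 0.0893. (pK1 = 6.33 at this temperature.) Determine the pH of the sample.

From K1 = [H⁺][HCO3⁻]/[CO2*]:  pH = pK1 − log₁₀([CO2*]/[HCO3⁻])
log₁₀(0.0893) = -1.049
pH = 6.33 − (-1.049) = 7.38

pH = 7.38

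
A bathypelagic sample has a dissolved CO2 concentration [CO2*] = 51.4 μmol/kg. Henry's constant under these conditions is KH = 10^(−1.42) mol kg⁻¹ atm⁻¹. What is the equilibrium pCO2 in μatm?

KH = 10^(−1.42) = 3.802×10^-2 mol kg⁻¹ atm⁻¹
pCO2 = [CO2*]/KH = 51.4×10^-6 / 3.802×10^-2 = 1.35×10^-3 atm = 1350 μatm

pCO2 = 1350 μatm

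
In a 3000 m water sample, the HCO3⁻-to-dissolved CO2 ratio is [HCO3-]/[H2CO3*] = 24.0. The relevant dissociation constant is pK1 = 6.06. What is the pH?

pH = 7.44

From K1 = [H⁺][HCO3-]/[H2CO3*]:  pH = pK1 + log₁₀([HCO3-]/[H2CO3*])
log₁₀(24.0) = +1.380
pH = 6.06 + (+1.380) = 7.44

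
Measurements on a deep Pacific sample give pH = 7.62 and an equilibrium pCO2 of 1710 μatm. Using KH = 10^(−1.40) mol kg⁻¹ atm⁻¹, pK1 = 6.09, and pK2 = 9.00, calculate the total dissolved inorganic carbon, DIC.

DIC = 2.47 mmol/kg

[CO2*] = KH · pCO2 = 10^(−1.40) × 1710×10^-6 = 6.808×10^-5 mol/kg
α₀ = 1/(1 + K1/[H⁺] + K1K2/[H⁺]²) = 1/(1 + 10^+1.53 + 10^+0.15) = 0.02755
DIC = [CO2*]/α₀ = 6.808×10^-5 / 0.02755 = 2.47 mmol/kg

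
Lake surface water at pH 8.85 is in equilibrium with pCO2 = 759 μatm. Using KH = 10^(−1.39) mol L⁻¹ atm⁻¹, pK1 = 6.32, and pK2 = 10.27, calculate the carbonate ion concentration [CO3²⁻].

[CO2*] = KH · pCO2 = 10^(−1.39) × 759×10^-6 = 3.092×10^-5 mol/L
α₀ = 1/(1 + K1/[H⁺] + K1K2/[H⁺]²) = 1/(1 + 10^+2.53 + 10^+1.11) = 0.002835
DIC = [CO2*]/α₀ = 3.092×10^-5 / 0.002835 = 10.91 mmol/L
[CO3²⁻] = α₂·DIC; α₂ = 0.03652, so [CO3²⁻] = 0.03652 × 10.91 = 0.398 mmol/L

[CO3²⁻] = 0.398 mmol/L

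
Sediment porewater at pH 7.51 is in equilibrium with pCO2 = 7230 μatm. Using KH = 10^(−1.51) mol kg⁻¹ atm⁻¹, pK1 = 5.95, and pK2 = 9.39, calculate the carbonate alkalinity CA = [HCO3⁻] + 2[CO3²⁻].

CA = 8.33 mmol/kg

[CO2*] = KH · pCO2 = 10^(−1.51) × 7230×10^-6 = 2.234×10^-4 mol/kg
α₀ = 1/(1 + K1/[H⁺] + K1K2/[H⁺]²) = 1/(1 + 10^+1.56 + 10^-0.32) = 0.02646
DIC = [CO2*]/α₀ = 2.234×10^-4 / 0.02646 = 8.443 mmol/kg
CA = (α₁ + 2α₂)·DIC = (0.9609 + 2×0.01267) × 8.443 = 8.33 mmol/kg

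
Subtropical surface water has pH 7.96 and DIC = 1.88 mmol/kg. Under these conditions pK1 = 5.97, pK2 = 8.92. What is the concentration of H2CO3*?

[CO2*] = 17.2 μmol/kg

α₀ = 1 / (1 + K1/[H⁺] + K1K2/[H⁺]²) = 1 / (1 + 10^+1.99 + 10^+1.03)
   = 1 / (1 + 97.724 + 10.715) = 1/109.44 = 0.009138
[CO2*] = α₀ × DIC = 0.009138 × 1.88 = 0.0172 mmol/kg = 17.2 μmol/kg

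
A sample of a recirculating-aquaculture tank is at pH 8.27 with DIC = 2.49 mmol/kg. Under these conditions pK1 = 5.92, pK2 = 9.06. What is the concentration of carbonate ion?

α₂ = 1 / (1 + [H⁺]/K2 + [H⁺]²/(K1K2)) = 1 / (1 + 10^+0.79 + 10^-1.56)
   = 1 / (1 + 6.1660 + 0.027542) = 1/7.1935 = 0.1390
[CO3²⁻] = α₂ × DIC = 0.1390 × 2.49 = 0.346 mmol/kg

[CO3²⁻] = 0.346 mmol/kg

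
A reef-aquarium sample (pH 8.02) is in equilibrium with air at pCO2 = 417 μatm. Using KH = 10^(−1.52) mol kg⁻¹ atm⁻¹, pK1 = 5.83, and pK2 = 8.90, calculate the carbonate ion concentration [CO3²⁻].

[CO3²⁻] = 0.257 mmol/kg

[CO2*] = KH · pCO2 = 10^(−1.52) × 417×10^-6 = 1.259×10^-5 mol/kg
α₀ = 1/(1 + K1/[H⁺] + K1K2/[H⁺]²) = 1/(1 + 10^+2.19 + 10^+1.31) = 0.005672
DIC = [CO2*]/α₀ = 1.259×10^-5 / 0.005672 = 2.220 mmol/kg
[CO3²⁻] = α₂·DIC; α₂ = 0.1158, so [CO3²⁻] = 0.1158 × 2.220 = 0.257 mmol/kg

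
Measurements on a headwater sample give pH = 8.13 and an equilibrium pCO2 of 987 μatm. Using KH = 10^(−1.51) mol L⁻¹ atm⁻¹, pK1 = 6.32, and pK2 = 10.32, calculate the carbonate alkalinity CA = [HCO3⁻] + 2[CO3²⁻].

CA = 1.99 mmol/L

[CO2*] = KH · pCO2 = 10^(−1.51) × 987×10^-6 = 3.050×10^-5 mol/L
α₀ = 1/(1 + K1/[H⁺] + K1K2/[H⁺]²) = 1/(1 + 10^+1.81 + 10^-0.38) = 0.01516
DIC = [CO2*]/α₀ = 3.050×10^-5 / 0.01516 = 2.013 mmol/L
CA = (α₁ + 2α₂)·DIC = (0.9785 + 2×0.006318) × 2.013 = 1.99 mmol/L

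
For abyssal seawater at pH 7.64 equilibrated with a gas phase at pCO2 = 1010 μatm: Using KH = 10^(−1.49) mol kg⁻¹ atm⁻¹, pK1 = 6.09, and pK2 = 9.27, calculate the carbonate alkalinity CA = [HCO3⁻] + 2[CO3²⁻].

CA = 1.21 mmol/kg

[CO2*] = KH · pCO2 = 10^(−1.49) × 1010×10^-6 = 3.268×10^-5 mol/kg
α₀ = 1/(1 + K1/[H⁺] + K1K2/[H⁺]²) = 1/(1 + 10^+1.55 + 10^-0.08) = 0.02680
DIC = [CO2*]/α₀ = 3.268×10^-5 / 0.02680 = 1.220 mmol/kg
CA = (α₁ + 2α₂)·DIC = (0.9509 + 2×0.02229) × 1.220 = 1.21 mmol/kg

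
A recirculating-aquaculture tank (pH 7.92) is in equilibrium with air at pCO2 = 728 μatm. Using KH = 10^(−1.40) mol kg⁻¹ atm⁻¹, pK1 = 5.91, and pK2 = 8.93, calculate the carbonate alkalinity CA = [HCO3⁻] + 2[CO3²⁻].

[CO2*] = KH · pCO2 = 10^(−1.40) × 728×10^-6 = 2.898×10^-5 mol/kg
α₀ = 1/(1 + K1/[H⁺] + K1K2/[H⁺]²) = 1/(1 + 10^+2.01 + 10^+1.00) = 0.008824
DIC = [CO2*]/α₀ = 2.898×10^-5 / 0.008824 = 3.285 mmol/kg
CA = (α₁ + 2α₂)·DIC = (0.9029 + 2×0.08824) × 3.285 = 3.55 mmol/kg

CA = 3.55 mmol/kg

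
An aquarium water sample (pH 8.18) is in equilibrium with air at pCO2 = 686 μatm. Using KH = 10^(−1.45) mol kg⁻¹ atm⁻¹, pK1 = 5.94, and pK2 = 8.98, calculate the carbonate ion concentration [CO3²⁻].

[CO3²⁻] = 0.670 mmol/kg

[CO2*] = KH · pCO2 = 10^(−1.45) × 686×10^-6 = 2.434×10^-5 mol/kg
α₀ = 1/(1 + K1/[H⁺] + K1K2/[H⁺]²) = 1/(1 + 10^+2.24 + 10^+1.44) = 0.004943
DIC = [CO2*]/α₀ = 2.434×10^-5 / 0.004943 = 4.925 mmol/kg
[CO3²⁻] = α₂·DIC; α₂ = 0.1361, so [CO3²⁻] = 0.1361 × 4.925 = 0.670 mmol/kg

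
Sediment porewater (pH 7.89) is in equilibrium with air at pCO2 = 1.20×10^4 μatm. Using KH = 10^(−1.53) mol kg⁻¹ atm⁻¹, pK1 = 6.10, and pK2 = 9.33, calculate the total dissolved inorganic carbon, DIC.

[CO2*] = KH · pCO2 = 10^(−1.53) × 1.20×10^4×10^-6 = 3.541×10^-4 mol/kg
α₀ = 1/(1 + K1/[H⁺] + K1K2/[H⁺]²) = 1/(1 + 10^+1.79 + 10^+0.35) = 0.01541
DIC = [CO2*]/α₀ = 3.541×10^-4 / 0.01541 = 23.0 mmol/kg

DIC = 23.0 mmol/kg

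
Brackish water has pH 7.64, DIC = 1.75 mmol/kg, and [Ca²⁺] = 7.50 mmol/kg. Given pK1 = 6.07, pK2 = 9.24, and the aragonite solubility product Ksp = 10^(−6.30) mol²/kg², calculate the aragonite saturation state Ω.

Ω = 0.625

α₂ = 1 / (1 + [H⁺]/K2 + [H⁺]²/(K1K2)) = 1 / (1 + 10^+1.60 + 10^+0.03)
   = 1 / (1 + 39.811 + 1.0715) = 1/41.882 = 0.02388
[CO3²⁻] = α₂ × DIC = 0.02388 × 1.75 = 0.04178 mmol/kg
Ksp = 10^(−6.30) = 5.012×10^-7
Ω = [Ca²⁺][CO3²⁻]/Ksp = (7.50×10^-3)(4.178×10^-5) / 5.012×10^-7 = 0.625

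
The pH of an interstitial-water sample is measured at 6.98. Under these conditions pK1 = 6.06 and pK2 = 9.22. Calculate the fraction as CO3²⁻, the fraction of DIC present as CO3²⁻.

α₂ = 0.00511

α₂ = 1 / (1 + [H⁺]/K2 + [H⁺]²/(K1K2)) = 1 / (1 + 10^+2.24 + 10^+1.32)
   = 1 / (1 + 173.78 + 20.893) = 1/195.67 = 0.005111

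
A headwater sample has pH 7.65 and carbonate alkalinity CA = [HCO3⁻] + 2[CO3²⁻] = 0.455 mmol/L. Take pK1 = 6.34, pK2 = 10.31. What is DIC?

CA = [HCO3⁻] + 2[CO3²⁻] = (α₁ + 2α₂)·DIC
At pH 7.65: [H⁺]/K1 = 10^-1.31 = 0.048978, K2/[H⁺] = 10^-2.66 = 0.0021878
α₁ = 1/(1 + 0.048978 + 0.0021878) = 1/1.0512 = 0.9513; α₂ = α₁·K2/[H⁺] = 0.002081
α₁ + 2α₂ = 0.9555
DIC = CA / (α₁ + 2α₂) = 0.455 / 0.9555 = 0.476 mmol/L

DIC = 0.476 mmol/L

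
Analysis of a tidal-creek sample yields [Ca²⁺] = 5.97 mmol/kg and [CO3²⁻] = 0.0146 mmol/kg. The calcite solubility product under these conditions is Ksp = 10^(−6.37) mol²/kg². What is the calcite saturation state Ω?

Ω = 0.204

Ksp = 10^(−6.37) = 4.266×10^-7
Ω = [Ca²⁺][CO3²⁻]/Ksp = (5.97×10^-3)(0.0146×10^-3) / 4.266×10^-7 = 0.204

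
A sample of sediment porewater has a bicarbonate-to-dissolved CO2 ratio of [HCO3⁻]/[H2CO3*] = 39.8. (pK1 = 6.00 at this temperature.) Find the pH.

From K1 = [H⁺][HCO3⁻]/[H2CO3*]:  pH = pK1 + log₁₀([HCO3⁻]/[H2CO3*])
log₁₀(39.8) = +1.600
pH = 6.00 + (+1.600) = 7.60

pH = 7.60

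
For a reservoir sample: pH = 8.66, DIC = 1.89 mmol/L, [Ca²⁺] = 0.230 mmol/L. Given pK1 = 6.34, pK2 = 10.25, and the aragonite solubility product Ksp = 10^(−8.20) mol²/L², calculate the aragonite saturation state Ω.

α₂ = 1 / (1 + [H⁺]/K2 + [H⁺]²/(K1K2)) = 1 / (1 + 10^+1.59 + 10^-0.73)
   = 1 / (1 + 38.905 + 0.18621) = 1/40.091 = 0.02494
[CO3²⁻] = α₂ × DIC = 0.02494 × 1.89 = 0.04714 mmol/L
Ksp = 10^(−8.20) = 6.310×10^-9
Ω = [Ca²⁺][CO3²⁻]/Ksp = (0.230×10^-3)(4.714×10^-5) / 6.310×10^-9 = 1.72

Ω = 1.72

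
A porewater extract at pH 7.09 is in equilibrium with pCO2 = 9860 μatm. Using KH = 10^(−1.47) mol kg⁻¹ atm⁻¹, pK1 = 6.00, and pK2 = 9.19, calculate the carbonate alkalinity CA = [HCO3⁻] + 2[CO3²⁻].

[CO2*] = KH · pCO2 = 10^(−1.47) × 9860×10^-6 = 3.341×10^-4 mol/kg
α₀ = 1/(1 + K1/[H⁺] + K1K2/[H⁺]²) = 1/(1 + 10^+1.09 + 10^-1.01) = 0.07462
DIC = [CO2*]/α₀ = 3.341×10^-4 / 0.07462 = 4.477 mmol/kg
CA = (α₁ + 2α₂)·DIC = (0.9181 + 2×0.007293) × 4.477 = 4.18 mmol/kg

CA = 4.18 mmol/kg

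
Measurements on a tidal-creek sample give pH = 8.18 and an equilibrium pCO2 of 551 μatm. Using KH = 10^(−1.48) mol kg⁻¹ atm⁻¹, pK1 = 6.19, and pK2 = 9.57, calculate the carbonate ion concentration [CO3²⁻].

[CO3²⁻] = 0.0726 mmol/kg

[CO2*] = KH · pCO2 = 10^(−1.48) × 551×10^-6 = 1.825×10^-5 mol/kg
α₀ = 1/(1 + K1/[H⁺] + K1K2/[H⁺]²) = 1/(1 + 10^+1.99 + 10^+0.60) = 0.009737
DIC = [CO2*]/α₀ = 1.825×10^-5 / 0.009737 = 1.874 mmol/kg
[CO3²⁻] = α₂·DIC; α₂ = 0.03876, so [CO3²⁻] = 0.03876 × 1.874 = 0.0726 mmol/kg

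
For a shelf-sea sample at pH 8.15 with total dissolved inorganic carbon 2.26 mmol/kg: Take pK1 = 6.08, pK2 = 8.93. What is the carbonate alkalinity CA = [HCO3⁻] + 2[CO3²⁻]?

CA = 2.56 mmol/kg

CA = [HCO3⁻] + 2[CO3²⁻] = (α₁ + 2α₂)·DIC
At pH 8.15: [H⁺]/K1 = 10^-2.07 = 0.0085114, K2/[H⁺] = 10^-0.78 = 0.16596
α₁ = 1/(1 + 0.0085114 + 0.16596) = 1/1.1745 = 0.8514; α₂ = α₁·K2/[H⁺] = 0.1413
α₁ + 2α₂ = 1.1341
CA = 1.1341 × 2.26 = 2.56 mmol/kg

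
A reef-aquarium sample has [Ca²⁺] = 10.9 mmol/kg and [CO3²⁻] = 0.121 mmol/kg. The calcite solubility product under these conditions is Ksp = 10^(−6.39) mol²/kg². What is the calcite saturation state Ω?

Ksp = 10^(−6.39) = 4.074×10^-7
Ω = [Ca²⁺][CO3²⁻]/Ksp = (10.9×10^-3)(0.121×10^-3) / 4.074×10^-7 = 3.24

Ω = 3.24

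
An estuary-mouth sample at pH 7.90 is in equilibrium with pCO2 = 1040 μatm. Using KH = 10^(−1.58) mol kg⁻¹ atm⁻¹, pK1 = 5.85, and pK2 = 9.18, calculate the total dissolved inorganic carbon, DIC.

DIC = 3.26 mmol/kg

[CO2*] = KH · pCO2 = 10^(−1.58) × 1040×10^-6 = 2.735×10^-5 mol/kg
α₀ = 1/(1 + K1/[H⁺] + K1K2/[H⁺]²) = 1/(1 + 10^+2.05 + 10^+0.77) = 0.008397
DIC = [CO2*]/α₀ = 2.735×10^-5 / 0.008397 = 3.26 mmol/kg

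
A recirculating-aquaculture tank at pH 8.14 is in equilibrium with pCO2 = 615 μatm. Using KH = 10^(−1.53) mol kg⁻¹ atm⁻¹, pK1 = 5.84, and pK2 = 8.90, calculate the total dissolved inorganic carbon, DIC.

DIC = 4.27 mmol/kg

[CO2*] = KH · pCO2 = 10^(−1.53) × 615×10^-6 = 1.815×10^-5 mol/kg
α₀ = 1/(1 + K1/[H⁺] + K1K2/[H⁺]²) = 1/(1 + 10^+2.30 + 10^+1.54) = 0.004252
DIC = [CO2*]/α₀ = 1.815×10^-5 / 0.004252 = 4.27 mmol/kg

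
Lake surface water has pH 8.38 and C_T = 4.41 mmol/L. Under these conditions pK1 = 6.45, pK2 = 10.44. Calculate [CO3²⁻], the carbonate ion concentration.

[CO3²⁻] = 0.0376 mmol/L

α₂ = 1 / (1 + [H⁺]/K2 + [H⁺]²/(K1K2)) = 1 / (1 + 10^+2.06 + 10^+0.13)
   = 1 / (1 + 114.82 + 1.3490) = 1/117.16 = 0.008535
[CO3²⁻] = α₂ × DIC = 0.008535 × 4.41 = 0.0376 mmol/L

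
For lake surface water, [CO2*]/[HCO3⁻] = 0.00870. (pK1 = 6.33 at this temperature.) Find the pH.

pH = 8.39

From K1 = [H⁺][HCO3⁻]/[CO2*]:  pH = pK1 − log₁₀([CO2*]/[HCO3⁻])
log₁₀(0.00870) = -2.060
pH = 6.33 − (-2.060) = 8.39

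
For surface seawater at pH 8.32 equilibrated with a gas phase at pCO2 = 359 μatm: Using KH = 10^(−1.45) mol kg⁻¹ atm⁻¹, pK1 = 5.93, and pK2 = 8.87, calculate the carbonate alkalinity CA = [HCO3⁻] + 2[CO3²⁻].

CA = 4.89 mmol/kg

[CO2*] = KH · pCO2 = 10^(−1.45) × 359×10^-6 = 1.274×10^-5 mol/kg
α₀ = 1/(1 + K1/[H⁺] + K1K2/[H⁺]²) = 1/(1 + 10^+2.39 + 10^+1.84) = 0.003168
DIC = [CO2*]/α₀ = 1.274×10^-5 / 0.003168 = 4.021 mmol/kg
CA = (α₁ + 2α₂)·DIC = (0.7777 + 2×0.2192) × 4.021 = 4.89 mmol/kg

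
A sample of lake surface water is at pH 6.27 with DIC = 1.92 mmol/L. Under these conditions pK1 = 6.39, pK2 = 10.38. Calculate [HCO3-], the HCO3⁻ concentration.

[HCO3⁻] = 0.828 mmol/L

α₁ = 1 / (1 + [H⁺]/K1 + K2/[H⁺]) = 1 / (1 + 10^+0.12 + 10^-4.11)
   = 1 / (1 + 1.3183 + 7.7625×10^-5) = 1/2.3183 = 0.4313
[HCO3⁻] = α₁ × DIC = 0.4313 × 1.92 = 0.828 mmol/L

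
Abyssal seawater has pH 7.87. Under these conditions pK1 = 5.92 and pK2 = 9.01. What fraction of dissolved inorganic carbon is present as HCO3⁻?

α₁ = 1 / (1 + [H⁺]/K1 + K2/[H⁺]) = 1 / (1 + 10^-1.95 + 10^-1.14)
   = 1 / (1 + 0.011220 + 0.072444) = 1/1.0837 = 0.9228

α₁ = 0.923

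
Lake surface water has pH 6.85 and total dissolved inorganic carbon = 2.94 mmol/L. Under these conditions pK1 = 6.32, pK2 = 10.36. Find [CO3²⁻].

α₂ = 1 / (1 + [H⁺]/K2 + [H⁺]²/(K1K2)) = 1 / (1 + 10^+3.51 + 10^+2.98)
   = 1 / (1 + 3235.9 + 954.99) = 1/4191.9 = 0.0002386
[CO3²⁻] = α₂ × DIC = 0.0002386 × 2.94 = 0.000701 mmol/L = 0.701 μmol/L

[CO3²⁻] = 0.701 μmol/L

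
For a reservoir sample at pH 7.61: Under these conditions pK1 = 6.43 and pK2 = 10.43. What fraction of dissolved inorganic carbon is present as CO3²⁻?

α₂ = 1 / (1 + [H⁺]/K2 + [H⁺]²/(K1K2)) = 1 / (1 + 10^+2.82 + 10^+1.64)
   = 1 / (1 + 660.69 + 43.652) = 1/705.35 = 0.001418

α₂ = 0.00142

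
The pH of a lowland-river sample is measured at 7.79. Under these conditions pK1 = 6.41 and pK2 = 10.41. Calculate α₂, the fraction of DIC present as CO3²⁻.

α₂ = 1 / (1 + [H⁺]/K2 + [H⁺]²/(K1K2)) = 1 / (1 + 10^+2.62 + 10^+1.24)
   = 1 / (1 + 416.87 + 17.378) = 1/435.25 = 0.002298

α₂ = 0.00230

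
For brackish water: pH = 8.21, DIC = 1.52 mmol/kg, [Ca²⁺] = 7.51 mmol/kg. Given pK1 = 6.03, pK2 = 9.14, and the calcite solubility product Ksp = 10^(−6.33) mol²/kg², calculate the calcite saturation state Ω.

Ω = 2.55

α₂ = 1 / (1 + [H⁺]/K2 + [H⁺]²/(K1K2)) = 1 / (1 + 10^+0.93 + 10^-1.25)
   = 1 / (1 + 8.5114 + 0.056234) = 1/9.5676 = 0.1045
[CO3²⁻] = α₂ × DIC = 0.1045 × 1.52 = 0.1589 mmol/kg
Ksp = 10^(−6.33) = 4.677×10^-7
Ω = [Ca²⁺][CO3²⁻]/Ksp = (7.51×10^-3)(1.589×10^-4) / 4.677×10^-7 = 2.55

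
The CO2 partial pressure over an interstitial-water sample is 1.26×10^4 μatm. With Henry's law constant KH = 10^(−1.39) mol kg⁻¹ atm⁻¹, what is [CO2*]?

KH = 10^(−1.39) = 4.074×10^-2 mol kg⁻¹ atm⁻¹
[CO2*] = KH · pCO2 = 4.074×10^-2 × 1.26×10^4×10^-6 atm = 5.13×10^-4 mol/kg

[CO2*] = 513 μmol/kg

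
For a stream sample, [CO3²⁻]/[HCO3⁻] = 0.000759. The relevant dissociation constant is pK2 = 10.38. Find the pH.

pH = 7.26

From K2 = [H⁺][CO3²⁻]/[HCO3⁻]:  pH = pK2 + log₁₀([CO3²⁻]/[HCO3⁻])
log₁₀(0.000759) = -3.120
pH = 10.38 + (-3.120) = 7.26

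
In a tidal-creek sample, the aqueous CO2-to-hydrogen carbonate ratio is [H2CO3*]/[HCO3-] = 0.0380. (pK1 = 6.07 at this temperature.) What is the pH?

From K1 = [H⁺][HCO3-]/[H2CO3*]:  pH = pK1 − log₁₀([H2CO3*]/[HCO3-])
log₁₀(0.0380) = -1.420
pH = 6.07 − (-1.420) = 7.49

pH = 7.49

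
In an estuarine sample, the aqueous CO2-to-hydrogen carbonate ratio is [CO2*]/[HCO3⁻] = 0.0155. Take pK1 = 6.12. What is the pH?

pH = 7.93

From K1 = [H⁺][HCO3⁻]/[CO2*]:  pH = pK1 − log₁₀([CO2*]/[HCO3⁻])
log₁₀(0.0155) = -1.810
pH = 6.12 − (-1.810) = 7.93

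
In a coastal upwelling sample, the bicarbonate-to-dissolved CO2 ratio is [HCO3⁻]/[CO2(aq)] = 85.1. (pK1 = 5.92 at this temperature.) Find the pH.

pH = 7.85

From K1 = [H⁺][HCO3⁻]/[CO2(aq)]:  pH = pK1 + log₁₀([HCO3⁻]/[CO2(aq)])
log₁₀(85.1) = +1.930
pH = 5.92 + (+1.930) = 7.85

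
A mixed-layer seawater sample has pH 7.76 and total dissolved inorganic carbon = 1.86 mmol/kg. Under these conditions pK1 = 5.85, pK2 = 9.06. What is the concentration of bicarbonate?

α₁ = 1 / (1 + [H⁺]/K1 + K2/[H⁺]) = 1 / (1 + 10^-1.91 + 10^-1.30)
   = 1 / (1 + 0.012303 + 0.050119) = 1/1.0624 = 0.9412
[HCO3⁻] = α₁ × DIC = 0.9412 × 1.86 = 1.75 mmol/kg

[HCO3⁻] = 1.75 mmol/kg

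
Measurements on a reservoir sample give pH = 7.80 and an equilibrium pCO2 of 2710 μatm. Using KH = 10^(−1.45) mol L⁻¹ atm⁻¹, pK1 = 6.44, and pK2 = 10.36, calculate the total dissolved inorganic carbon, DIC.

DIC = 2.30 mmol/L

[CO2*] = KH · pCO2 = 10^(−1.45) × 2710×10^-6 = 9.615×10^-5 mol/L
α₀ = 1/(1 + K1/[H⁺] + K1K2/[H⁺]²) = 1/(1 + 10^+1.36 + 10^-1.20) = 0.04172
DIC = [CO2*]/α₀ = 9.615×10^-5 / 0.04172 = 2.30 mmol/L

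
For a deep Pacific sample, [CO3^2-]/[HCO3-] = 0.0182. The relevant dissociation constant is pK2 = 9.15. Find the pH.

pH = 7.41

From K2 = [H⁺][CO3^2-]/[HCO3-]:  pH = pK2 + log₁₀([CO3^2-]/[HCO3-])
log₁₀(0.0182) = -1.740
pH = 9.15 + (-1.740) = 7.41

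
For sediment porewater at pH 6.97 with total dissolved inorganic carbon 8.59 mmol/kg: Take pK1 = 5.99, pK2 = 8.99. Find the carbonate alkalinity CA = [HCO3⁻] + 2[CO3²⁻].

CA = 7.86 mmol/kg

CA = [HCO3⁻] + 2[CO3²⁻] = (α₁ + 2α₂)·DIC
At pH 6.97: [H⁺]/K1 = 10^-0.98 = 0.10471, K2/[H⁺] = 10^-2.02 = 0.0095499
α₁ = 1/(1 + 0.10471 + 0.0095499) = 1/1.1143 = 0.8975; α₂ = α₁·K2/[H⁺] = 0.008571
α₁ + 2α₂ = 0.9146
CA = 0.9146 × 8.59 = 7.86 mmol/kg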